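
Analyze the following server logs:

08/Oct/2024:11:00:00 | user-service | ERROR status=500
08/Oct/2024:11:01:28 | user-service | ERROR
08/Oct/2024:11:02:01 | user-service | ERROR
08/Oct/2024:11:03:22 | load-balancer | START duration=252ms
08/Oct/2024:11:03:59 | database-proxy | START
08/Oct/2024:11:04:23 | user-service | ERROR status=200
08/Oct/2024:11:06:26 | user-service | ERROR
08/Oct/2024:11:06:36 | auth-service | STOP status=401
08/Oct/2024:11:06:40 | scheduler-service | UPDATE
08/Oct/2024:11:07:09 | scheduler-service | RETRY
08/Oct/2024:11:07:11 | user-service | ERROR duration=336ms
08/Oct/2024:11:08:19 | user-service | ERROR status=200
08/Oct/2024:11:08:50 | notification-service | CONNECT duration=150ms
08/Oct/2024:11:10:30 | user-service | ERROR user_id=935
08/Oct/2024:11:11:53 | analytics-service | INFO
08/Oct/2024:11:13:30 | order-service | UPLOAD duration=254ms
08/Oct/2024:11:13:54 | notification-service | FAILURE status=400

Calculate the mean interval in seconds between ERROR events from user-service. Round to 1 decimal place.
90.0

To calculate average interval:

1. Find all ERROR events for user-service in order
2. Calculate time gaps between consecutive events
3. Compute mean of gaps: 630 / 7 = 90.0 seconds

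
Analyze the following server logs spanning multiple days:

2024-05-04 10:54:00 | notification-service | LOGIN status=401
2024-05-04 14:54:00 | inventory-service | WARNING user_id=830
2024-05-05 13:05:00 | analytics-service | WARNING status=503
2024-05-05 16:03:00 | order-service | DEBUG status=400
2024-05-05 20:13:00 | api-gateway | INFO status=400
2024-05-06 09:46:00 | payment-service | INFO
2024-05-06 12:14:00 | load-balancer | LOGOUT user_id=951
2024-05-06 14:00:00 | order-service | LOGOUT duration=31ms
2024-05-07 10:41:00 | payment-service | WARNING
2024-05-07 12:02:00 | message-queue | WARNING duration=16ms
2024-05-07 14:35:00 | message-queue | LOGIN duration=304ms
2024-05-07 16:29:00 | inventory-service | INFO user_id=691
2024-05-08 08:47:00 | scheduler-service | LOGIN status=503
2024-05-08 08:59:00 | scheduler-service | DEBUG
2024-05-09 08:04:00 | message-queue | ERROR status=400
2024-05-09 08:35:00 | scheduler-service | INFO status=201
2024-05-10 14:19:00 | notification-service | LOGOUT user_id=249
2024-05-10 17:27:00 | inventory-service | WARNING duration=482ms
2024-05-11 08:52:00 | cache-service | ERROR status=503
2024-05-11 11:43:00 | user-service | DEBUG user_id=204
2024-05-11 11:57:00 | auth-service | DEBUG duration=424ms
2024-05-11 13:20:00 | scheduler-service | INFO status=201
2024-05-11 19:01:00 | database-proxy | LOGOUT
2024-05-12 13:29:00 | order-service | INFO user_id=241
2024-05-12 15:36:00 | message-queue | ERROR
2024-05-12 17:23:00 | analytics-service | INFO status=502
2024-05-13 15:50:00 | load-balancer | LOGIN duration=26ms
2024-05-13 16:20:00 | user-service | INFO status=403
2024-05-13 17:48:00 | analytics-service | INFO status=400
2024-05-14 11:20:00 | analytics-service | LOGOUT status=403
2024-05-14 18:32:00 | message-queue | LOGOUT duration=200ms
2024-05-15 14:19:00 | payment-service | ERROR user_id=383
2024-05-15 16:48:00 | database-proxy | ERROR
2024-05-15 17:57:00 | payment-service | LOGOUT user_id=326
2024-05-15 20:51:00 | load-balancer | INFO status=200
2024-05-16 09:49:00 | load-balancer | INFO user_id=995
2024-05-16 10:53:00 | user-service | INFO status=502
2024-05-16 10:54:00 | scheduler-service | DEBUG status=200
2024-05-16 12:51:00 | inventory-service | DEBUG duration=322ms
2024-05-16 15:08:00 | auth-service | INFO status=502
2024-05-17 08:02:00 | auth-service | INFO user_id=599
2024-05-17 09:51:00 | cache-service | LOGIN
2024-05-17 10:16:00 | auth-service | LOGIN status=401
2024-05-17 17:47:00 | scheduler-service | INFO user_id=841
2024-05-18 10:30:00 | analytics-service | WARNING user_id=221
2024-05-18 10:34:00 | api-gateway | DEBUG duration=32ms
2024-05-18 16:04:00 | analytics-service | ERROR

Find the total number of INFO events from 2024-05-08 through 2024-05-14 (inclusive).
6

To filter by date range:

1. Date range: 2024-05-08 through 2024-05-14, both dates inclusive
2. Filter for INFO events whose date falls in this range
3. Count matching events: 6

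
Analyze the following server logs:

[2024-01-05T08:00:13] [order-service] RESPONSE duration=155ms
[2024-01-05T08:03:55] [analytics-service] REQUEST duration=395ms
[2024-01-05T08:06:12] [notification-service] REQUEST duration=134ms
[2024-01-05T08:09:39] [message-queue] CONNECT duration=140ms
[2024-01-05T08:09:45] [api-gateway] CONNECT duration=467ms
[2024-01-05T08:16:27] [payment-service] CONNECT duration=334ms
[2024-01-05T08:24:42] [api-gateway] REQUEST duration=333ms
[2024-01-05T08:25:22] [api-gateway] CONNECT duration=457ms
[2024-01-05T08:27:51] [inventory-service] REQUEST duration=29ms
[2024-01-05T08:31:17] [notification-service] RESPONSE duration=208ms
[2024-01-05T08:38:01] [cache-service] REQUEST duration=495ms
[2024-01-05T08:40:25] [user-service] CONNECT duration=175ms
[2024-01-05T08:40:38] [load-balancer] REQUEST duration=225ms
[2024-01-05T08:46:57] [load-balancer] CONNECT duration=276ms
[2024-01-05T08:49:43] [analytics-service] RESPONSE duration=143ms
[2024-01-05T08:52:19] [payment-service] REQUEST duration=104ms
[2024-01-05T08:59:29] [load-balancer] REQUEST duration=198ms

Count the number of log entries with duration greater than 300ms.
6

To count timeouts:

1. Threshold: 300ms
2. Extract duration from each log entry
3. Count entries where duration > 300
4. Timeout count: 6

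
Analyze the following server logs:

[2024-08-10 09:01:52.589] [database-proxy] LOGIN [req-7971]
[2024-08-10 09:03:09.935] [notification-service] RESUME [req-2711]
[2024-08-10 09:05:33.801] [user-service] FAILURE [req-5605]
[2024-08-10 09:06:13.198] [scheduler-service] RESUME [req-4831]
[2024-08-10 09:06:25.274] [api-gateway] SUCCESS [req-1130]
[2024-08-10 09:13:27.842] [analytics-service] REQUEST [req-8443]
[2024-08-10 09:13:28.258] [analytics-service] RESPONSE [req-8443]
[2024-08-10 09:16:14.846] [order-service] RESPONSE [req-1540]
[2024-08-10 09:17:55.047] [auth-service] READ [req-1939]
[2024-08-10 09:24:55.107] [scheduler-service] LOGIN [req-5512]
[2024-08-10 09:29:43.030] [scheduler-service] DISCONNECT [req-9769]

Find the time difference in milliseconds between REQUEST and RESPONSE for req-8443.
416

To calculate latency:

1. Find REQUEST with id req-8443: 2024-08-10 09:13:27.842
2. Find RESPONSE with id req-8443: 2024-08-10 09:13:28.258
3. Latency: 2024-08-10 09:13:28.258 - 2024-08-10 09:13:27.842 = 416ms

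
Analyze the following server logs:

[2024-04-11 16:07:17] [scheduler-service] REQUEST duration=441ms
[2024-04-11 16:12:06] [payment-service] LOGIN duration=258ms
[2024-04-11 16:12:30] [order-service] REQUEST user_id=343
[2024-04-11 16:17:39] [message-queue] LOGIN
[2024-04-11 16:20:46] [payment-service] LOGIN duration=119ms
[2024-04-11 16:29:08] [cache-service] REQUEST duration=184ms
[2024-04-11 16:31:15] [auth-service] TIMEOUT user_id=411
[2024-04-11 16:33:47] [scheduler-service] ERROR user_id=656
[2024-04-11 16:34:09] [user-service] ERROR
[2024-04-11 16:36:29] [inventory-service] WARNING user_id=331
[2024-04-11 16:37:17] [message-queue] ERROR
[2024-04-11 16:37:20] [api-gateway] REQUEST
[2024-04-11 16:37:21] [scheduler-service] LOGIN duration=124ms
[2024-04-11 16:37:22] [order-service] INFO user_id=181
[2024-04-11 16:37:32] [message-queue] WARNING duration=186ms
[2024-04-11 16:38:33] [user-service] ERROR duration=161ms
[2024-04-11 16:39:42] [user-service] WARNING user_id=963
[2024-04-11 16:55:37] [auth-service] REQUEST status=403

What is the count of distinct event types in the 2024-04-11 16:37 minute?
5

To count unique event types:

1. Filter events in the minute starting at 2024-04-11 16:37
2. Extract event types from matching entries
3. Count unique types: 5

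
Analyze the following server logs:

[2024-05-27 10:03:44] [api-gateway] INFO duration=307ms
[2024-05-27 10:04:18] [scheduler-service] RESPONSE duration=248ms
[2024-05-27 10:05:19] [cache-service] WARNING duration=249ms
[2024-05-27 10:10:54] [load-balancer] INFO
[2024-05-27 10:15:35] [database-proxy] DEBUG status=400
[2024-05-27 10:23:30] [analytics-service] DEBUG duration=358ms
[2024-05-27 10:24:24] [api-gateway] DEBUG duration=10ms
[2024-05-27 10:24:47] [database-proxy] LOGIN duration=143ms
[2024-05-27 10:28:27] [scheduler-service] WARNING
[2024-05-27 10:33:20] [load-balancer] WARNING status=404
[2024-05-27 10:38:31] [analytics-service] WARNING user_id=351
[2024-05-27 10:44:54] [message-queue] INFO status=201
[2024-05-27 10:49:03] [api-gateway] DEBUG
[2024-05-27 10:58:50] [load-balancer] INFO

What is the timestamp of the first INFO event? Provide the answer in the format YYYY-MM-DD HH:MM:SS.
2024-05-27 10:03:44

To find the first event:

1. Filter for all INFO events
2. Sort by timestamp
3. Select the first one
4. Timestamp: 2024-05-27 10:03:44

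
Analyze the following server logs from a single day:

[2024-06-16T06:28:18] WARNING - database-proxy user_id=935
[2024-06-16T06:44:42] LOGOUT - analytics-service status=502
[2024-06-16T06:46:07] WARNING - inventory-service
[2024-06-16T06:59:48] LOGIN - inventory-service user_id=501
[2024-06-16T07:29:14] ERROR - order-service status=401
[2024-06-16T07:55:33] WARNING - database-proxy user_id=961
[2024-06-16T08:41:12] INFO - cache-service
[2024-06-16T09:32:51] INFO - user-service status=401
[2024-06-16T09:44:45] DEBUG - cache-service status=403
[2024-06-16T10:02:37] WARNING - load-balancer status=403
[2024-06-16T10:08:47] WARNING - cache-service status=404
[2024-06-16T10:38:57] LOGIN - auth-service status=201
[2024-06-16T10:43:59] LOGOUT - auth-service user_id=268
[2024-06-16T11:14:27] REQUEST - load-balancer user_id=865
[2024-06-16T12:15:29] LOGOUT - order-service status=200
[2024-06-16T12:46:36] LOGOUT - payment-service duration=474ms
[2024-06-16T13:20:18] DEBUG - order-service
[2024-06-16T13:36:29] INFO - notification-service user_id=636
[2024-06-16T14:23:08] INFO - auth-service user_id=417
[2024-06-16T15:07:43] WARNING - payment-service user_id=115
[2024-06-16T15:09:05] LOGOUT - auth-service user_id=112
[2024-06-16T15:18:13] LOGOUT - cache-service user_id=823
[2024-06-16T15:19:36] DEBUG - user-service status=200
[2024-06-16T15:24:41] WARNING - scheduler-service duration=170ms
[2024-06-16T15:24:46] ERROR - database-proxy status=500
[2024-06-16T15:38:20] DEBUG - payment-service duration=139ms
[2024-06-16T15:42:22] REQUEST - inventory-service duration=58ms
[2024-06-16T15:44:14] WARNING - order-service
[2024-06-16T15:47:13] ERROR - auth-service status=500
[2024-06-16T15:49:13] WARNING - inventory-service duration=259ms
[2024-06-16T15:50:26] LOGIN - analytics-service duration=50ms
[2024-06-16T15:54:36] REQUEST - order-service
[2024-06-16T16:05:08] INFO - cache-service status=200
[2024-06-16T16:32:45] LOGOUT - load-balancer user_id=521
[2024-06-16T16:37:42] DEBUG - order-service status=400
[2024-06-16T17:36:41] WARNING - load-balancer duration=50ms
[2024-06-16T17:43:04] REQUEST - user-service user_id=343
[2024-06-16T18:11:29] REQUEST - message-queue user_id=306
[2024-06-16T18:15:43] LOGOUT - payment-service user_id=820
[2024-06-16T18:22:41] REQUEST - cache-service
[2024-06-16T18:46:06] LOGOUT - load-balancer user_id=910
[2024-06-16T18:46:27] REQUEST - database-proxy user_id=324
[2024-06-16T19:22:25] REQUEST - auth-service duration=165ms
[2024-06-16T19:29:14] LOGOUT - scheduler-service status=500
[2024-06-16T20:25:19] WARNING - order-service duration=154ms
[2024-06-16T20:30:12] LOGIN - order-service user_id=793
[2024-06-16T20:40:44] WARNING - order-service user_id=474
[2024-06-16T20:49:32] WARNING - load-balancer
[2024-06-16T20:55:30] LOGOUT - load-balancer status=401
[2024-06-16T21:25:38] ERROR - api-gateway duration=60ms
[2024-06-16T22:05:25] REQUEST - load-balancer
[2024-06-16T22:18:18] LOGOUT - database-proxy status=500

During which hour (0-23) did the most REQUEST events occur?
18

To find the peak hour:

1. Group all REQUEST events by hour
2. Count events in each hour
3. Find hour with maximum count
4. Peak hour: 18 (with 3 events)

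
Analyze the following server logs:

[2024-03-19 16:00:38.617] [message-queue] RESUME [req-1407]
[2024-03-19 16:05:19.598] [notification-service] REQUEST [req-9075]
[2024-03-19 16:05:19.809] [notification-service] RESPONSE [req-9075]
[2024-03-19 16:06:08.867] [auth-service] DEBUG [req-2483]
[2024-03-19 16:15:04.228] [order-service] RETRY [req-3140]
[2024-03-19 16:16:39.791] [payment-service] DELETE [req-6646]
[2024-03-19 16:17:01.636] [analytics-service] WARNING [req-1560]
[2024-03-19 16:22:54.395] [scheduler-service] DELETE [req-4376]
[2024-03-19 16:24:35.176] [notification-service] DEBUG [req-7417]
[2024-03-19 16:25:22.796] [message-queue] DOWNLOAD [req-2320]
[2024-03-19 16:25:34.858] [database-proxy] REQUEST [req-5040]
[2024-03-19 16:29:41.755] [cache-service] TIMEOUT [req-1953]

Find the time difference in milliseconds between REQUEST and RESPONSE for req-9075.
211

To calculate latency:

1. Find REQUEST with id req-9075: 2024-03-19 16:05:19.598
2. Find RESPONSE with id req-9075: 2024-03-19 16:05:19.809
3. Latency: 2024-03-19 16:05:19.809 - 2024-03-19 16:05:19.598 = 211ms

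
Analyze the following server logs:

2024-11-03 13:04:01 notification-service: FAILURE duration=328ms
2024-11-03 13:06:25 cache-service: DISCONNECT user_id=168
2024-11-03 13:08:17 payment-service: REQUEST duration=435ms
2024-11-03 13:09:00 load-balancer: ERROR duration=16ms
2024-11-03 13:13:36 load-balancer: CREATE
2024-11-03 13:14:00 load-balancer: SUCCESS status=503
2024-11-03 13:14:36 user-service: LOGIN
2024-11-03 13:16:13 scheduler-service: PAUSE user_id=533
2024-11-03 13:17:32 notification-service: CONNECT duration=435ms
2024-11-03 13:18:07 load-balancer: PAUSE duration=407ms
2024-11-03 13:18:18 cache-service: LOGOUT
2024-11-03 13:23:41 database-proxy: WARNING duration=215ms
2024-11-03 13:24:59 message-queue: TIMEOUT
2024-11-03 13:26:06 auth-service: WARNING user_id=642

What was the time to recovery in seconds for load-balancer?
300

To calculate recovery time:

1. Find ERROR event for load-balancer: 2024-11-03 13:09:00
2. Find next SUCCESS event for load-balancer: 2024-11-03 13:14:00
3. Recovery time: 2024-11-03 13:14:00 - 2024-11-03 13:09:00 = 300 seconds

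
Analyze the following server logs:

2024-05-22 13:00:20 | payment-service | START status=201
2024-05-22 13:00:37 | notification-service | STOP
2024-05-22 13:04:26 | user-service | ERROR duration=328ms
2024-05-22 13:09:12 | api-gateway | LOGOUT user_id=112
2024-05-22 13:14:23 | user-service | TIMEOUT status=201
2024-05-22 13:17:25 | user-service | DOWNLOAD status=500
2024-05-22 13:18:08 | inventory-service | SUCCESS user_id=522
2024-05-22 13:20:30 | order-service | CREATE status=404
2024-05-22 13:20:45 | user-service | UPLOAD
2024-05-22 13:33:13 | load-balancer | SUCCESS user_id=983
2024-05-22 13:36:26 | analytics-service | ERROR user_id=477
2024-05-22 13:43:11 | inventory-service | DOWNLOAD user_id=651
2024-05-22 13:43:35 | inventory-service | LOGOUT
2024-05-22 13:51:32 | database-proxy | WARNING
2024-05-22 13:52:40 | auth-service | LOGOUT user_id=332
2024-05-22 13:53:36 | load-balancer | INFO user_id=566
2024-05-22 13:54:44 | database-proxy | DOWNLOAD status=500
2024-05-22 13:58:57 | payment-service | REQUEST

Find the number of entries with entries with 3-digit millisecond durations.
1

To find matching entries:

1. Pattern to match: entries with 3-digit millisecond durations
2. Scan each log entry for the pattern
3. Count matches: 1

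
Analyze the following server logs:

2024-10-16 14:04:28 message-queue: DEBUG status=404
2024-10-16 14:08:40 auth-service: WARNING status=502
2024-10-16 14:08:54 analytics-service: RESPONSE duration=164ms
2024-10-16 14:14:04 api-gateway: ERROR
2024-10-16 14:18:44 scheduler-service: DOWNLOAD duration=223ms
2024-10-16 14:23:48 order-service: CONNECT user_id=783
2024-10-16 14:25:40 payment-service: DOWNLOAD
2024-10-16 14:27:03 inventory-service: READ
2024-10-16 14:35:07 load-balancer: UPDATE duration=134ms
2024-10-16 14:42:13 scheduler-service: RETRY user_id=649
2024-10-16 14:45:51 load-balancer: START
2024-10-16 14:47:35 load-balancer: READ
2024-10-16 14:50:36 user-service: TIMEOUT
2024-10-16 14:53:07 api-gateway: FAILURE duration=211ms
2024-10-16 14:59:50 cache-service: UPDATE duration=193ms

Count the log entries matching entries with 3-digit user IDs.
2

To find matching entries:

1. Pattern to match: entries with 3-digit user IDs
2. Scan each log entry for the pattern
3. Count matches: 2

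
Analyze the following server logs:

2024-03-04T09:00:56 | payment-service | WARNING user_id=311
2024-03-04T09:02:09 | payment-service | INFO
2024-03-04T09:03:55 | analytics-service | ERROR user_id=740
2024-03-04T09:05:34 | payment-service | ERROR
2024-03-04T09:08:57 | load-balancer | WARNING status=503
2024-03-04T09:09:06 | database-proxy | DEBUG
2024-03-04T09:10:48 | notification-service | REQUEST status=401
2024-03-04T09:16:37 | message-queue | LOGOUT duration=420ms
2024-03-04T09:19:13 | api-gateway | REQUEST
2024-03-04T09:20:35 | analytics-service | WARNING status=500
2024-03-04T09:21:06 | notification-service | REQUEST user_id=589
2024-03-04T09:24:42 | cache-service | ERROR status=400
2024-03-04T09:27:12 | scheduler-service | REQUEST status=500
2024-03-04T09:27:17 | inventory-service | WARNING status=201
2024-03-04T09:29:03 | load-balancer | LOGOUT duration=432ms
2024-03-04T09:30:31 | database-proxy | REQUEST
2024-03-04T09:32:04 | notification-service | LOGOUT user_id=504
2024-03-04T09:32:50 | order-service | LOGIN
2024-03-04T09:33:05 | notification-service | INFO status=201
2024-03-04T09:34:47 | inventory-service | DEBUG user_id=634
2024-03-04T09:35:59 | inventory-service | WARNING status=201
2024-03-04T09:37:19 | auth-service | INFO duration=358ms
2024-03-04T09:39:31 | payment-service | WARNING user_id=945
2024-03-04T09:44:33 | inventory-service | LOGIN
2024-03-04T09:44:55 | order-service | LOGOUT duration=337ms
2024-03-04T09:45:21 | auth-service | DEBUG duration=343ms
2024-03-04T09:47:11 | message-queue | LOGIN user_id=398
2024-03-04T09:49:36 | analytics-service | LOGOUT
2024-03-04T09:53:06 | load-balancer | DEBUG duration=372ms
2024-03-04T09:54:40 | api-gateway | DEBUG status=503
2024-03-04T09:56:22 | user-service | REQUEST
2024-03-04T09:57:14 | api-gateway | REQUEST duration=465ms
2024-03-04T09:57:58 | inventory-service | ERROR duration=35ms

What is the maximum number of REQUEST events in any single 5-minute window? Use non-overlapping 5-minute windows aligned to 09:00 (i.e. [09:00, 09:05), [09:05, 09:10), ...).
2

To find the burst window:

1. Divide the log period into non-overlapping 5-minute windows starting at 09:00
2. Count REQUEST events in each window
3. Find the window with maximum count
4. Maximum events in a window: 2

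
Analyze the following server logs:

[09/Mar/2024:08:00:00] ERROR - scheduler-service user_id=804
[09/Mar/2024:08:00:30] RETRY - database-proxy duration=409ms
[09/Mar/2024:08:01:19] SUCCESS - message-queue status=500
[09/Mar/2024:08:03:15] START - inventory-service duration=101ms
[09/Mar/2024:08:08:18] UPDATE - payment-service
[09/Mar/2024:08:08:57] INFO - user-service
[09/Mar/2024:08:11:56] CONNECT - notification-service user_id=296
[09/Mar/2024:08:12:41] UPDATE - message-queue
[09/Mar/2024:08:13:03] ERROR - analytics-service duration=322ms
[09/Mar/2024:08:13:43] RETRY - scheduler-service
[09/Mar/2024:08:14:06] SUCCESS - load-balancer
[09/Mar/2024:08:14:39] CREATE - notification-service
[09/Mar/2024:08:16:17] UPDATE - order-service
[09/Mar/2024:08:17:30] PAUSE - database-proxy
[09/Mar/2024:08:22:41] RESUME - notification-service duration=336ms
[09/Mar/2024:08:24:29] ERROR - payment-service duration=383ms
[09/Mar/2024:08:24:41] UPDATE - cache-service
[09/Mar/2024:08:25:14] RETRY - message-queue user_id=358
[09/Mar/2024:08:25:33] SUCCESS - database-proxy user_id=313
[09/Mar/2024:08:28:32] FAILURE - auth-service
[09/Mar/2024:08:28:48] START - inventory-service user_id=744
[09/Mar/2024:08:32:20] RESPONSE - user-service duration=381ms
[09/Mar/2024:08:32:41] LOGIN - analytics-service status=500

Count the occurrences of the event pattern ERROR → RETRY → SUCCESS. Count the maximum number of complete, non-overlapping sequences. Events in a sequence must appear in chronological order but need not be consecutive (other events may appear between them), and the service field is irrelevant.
3

To count sequences:

1. Look for pattern: ERROR → RETRY → SUCCESS
2. Greedily scan the log in chronological order, matching each sequence element in turn (ignoring service)
3. Each time the full pattern completes, increment the count and restart matching from the next event
4. Complete non-overlapping sequences found: 3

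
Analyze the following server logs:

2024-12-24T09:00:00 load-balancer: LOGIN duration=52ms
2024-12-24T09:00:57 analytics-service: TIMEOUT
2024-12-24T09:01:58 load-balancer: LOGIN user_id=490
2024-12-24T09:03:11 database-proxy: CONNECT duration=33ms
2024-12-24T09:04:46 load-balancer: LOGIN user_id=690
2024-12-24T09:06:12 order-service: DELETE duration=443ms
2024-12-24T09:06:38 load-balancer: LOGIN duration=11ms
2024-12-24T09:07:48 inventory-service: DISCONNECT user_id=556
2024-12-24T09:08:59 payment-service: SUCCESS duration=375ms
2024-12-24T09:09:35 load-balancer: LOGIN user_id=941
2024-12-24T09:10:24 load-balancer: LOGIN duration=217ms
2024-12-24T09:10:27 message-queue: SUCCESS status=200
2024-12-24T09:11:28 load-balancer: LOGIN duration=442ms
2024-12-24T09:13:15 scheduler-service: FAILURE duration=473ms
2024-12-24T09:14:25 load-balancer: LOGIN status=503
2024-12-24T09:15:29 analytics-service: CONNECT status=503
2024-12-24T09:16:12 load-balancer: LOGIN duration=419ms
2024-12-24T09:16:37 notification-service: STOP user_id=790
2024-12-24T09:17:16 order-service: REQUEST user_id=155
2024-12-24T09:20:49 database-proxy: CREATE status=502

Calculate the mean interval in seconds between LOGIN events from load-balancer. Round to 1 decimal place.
121.5

To calculate average interval:

1. Find all LOGIN events for load-balancer in order
2. Calculate time gaps between consecutive events
3. Compute mean of gaps: 972 / 8 = 121.5 seconds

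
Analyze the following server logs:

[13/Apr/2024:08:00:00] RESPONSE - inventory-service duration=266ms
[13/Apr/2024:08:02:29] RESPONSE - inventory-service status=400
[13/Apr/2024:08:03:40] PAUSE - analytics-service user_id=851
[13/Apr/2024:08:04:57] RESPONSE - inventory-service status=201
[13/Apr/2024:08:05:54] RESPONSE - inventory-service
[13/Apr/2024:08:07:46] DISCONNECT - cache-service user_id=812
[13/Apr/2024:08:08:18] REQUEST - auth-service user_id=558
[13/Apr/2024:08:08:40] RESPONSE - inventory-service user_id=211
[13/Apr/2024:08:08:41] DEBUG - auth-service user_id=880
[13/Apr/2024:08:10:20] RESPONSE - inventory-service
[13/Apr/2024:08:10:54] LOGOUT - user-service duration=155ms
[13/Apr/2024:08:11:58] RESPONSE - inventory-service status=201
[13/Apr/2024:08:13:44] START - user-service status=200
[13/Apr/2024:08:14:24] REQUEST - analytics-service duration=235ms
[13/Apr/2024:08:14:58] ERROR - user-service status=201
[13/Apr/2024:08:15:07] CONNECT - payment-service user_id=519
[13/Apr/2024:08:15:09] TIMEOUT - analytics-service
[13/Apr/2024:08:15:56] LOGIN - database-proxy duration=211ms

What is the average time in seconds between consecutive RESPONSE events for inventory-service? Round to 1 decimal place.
119.7

To calculate average interval:

1. Find all RESPONSE events for inventory-service in order
2. Calculate time gaps between consecutive events
3. Compute mean of gaps: 718 / 6 = 119.7 seconds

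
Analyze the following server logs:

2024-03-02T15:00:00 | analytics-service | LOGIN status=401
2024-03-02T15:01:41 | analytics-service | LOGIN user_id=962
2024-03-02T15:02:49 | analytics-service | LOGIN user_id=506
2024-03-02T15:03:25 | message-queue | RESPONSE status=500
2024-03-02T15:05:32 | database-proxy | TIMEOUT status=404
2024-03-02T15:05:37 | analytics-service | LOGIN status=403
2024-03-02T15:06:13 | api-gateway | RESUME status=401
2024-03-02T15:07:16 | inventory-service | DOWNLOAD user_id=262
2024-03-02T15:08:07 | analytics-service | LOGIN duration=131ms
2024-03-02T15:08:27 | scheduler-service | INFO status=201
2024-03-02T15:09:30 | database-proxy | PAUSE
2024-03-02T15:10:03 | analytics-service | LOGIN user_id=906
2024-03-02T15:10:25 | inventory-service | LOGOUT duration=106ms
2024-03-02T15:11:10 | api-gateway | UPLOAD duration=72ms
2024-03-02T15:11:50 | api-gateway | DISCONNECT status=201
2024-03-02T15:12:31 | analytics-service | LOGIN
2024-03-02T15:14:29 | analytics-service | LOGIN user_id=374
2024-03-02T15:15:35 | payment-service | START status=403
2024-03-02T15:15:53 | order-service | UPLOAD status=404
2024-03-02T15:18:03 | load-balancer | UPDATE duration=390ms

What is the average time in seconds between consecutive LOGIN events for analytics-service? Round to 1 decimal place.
124.1

To calculate average interval:

1. Find all LOGIN events for analytics-service in order
2. Calculate time gaps between consecutive events
3. Compute mean of gaps: 869 / 7 = 124.1 seconds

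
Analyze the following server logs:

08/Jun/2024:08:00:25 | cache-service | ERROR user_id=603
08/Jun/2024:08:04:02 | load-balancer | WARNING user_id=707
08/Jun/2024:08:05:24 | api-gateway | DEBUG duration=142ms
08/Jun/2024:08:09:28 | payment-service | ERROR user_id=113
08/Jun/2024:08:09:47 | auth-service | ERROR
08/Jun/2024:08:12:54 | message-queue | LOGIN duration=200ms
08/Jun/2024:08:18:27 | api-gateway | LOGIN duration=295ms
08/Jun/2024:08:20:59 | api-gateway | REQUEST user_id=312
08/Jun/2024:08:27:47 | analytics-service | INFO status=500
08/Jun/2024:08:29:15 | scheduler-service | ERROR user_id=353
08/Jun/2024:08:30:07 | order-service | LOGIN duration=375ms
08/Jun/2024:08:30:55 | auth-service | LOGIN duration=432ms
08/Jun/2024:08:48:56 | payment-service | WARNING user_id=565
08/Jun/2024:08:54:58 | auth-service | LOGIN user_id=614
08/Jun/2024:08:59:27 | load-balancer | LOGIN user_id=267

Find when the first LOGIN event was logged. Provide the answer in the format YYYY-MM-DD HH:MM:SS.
2024-06-08 08:12:54

To find the first event:

1. Filter for all LOGIN events
2. Sort by timestamp
3. Select the first one
4. Timestamp: 2024-06-08 08:12:54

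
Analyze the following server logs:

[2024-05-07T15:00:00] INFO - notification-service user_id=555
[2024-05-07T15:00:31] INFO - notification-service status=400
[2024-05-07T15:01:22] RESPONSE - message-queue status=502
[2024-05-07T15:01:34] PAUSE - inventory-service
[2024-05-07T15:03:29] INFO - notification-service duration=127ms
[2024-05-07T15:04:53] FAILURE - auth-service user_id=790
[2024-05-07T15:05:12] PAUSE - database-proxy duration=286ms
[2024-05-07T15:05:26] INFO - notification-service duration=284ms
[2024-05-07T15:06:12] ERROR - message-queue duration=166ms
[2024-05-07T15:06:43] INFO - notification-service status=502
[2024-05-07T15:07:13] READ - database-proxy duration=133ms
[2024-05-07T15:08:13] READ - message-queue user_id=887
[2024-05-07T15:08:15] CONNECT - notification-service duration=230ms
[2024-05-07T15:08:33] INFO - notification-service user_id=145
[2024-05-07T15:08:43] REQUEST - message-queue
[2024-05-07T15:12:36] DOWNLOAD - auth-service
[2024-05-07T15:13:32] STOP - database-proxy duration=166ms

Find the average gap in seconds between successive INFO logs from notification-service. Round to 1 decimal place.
102.6

To calculate average interval:

1. Find all INFO events for notification-service in order
2. Calculate time gaps between consecutive events
3. Compute mean of gaps: 513 / 5 = 102.6 seconds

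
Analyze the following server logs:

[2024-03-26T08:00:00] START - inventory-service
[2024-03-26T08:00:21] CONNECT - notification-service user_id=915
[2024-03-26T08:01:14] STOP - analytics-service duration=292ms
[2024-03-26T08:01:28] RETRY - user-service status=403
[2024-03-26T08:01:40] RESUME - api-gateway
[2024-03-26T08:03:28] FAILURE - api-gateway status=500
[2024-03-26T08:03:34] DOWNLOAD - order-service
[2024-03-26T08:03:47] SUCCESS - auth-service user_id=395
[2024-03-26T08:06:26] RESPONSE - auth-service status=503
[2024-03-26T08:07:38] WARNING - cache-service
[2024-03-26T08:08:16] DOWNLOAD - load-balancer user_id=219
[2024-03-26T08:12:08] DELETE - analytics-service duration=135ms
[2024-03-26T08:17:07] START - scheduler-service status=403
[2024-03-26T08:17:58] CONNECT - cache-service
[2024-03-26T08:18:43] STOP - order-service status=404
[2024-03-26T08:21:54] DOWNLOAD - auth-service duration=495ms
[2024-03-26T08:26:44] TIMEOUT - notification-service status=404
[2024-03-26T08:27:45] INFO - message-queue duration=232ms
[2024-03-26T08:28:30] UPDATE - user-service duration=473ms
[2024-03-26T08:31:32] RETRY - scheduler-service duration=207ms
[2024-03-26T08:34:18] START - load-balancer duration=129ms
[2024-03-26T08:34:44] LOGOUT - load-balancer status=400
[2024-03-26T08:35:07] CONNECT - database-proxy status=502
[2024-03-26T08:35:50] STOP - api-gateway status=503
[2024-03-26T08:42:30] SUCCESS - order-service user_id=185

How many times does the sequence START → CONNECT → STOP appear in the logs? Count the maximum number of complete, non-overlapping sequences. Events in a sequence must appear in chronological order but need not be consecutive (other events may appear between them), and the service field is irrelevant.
3

To count sequences:

1. Look for pattern: START → CONNECT → STOP
2. Greedily scan the log in chronological order, matching each sequence element in turn (ignoring service)
3. Each time the full pattern completes, increment the count and restart matching from the next event
4. Complete non-overlapping sequences found: 3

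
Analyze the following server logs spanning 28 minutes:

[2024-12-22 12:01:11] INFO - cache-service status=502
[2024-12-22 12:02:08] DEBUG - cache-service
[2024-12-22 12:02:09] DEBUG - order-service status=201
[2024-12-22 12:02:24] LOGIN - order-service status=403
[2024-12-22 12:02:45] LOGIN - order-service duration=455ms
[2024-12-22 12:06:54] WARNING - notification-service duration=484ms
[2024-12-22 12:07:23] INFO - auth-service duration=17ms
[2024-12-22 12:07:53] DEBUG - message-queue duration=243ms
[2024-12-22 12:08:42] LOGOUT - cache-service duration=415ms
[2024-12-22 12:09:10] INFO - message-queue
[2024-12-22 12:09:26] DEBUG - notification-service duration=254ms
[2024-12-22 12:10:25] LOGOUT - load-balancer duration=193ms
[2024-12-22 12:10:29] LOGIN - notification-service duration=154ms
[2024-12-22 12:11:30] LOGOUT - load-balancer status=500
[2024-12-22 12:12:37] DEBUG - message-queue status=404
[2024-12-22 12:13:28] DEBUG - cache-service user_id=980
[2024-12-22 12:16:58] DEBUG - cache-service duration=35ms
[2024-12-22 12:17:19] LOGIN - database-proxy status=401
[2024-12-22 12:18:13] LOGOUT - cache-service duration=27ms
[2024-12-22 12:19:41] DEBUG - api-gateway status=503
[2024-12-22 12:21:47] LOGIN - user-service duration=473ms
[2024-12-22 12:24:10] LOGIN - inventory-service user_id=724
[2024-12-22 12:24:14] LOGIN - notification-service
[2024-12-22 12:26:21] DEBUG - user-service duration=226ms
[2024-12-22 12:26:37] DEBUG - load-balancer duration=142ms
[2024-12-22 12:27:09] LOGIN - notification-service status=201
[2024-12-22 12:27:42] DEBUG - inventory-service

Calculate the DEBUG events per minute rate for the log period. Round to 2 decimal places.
0.39

To calculate the rate:

1. Count total DEBUG events: 11
2. Total time period: 28 minutes
3. Rate = 11 / 28 = 0.39 events per minute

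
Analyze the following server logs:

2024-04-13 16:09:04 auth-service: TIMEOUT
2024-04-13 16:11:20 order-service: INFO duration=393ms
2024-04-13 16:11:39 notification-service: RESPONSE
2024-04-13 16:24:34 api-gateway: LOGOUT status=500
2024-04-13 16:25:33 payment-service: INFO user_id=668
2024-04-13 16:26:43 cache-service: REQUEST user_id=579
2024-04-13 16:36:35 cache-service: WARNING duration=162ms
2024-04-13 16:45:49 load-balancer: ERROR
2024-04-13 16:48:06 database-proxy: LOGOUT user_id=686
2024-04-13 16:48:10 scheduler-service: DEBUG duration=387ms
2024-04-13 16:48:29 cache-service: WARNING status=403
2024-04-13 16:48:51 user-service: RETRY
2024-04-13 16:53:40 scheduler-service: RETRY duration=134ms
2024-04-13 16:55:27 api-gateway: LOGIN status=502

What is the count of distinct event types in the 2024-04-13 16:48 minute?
4

To count unique event types:

1. Filter events in the minute starting at 2024-04-13 16:48
2. Extract event types from matching entries
3. Count unique types: 4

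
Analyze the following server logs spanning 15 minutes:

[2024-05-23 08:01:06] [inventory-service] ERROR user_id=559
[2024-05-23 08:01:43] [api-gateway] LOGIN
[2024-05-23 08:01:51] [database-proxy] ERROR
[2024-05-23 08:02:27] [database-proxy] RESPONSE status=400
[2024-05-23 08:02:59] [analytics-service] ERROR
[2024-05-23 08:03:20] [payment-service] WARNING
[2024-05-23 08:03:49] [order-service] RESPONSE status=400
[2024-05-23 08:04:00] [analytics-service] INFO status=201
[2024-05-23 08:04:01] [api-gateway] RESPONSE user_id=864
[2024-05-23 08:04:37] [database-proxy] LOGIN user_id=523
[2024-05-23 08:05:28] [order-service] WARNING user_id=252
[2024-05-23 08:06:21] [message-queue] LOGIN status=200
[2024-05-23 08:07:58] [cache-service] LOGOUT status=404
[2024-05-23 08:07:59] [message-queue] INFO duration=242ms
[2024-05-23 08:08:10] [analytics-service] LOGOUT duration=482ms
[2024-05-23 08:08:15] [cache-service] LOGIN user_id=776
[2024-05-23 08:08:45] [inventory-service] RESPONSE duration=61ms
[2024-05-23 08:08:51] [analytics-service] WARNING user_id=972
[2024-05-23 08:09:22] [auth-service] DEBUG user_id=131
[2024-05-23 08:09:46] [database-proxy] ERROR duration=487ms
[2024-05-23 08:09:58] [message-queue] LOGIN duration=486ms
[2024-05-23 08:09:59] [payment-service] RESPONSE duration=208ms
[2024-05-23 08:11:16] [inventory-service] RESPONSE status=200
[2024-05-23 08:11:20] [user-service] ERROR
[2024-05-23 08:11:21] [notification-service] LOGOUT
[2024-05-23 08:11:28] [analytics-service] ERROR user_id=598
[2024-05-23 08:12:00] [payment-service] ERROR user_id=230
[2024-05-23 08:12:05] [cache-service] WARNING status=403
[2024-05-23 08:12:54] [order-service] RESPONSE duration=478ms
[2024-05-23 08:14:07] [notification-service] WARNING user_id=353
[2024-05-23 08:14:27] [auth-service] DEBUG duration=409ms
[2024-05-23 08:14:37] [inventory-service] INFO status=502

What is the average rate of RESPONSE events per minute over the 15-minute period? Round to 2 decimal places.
0.47

To calculate the rate:

1. Count total RESPONSE events: 7
2. Total time period: 15 minutes
3. Rate = 7 / 15 = 0.47 events per minute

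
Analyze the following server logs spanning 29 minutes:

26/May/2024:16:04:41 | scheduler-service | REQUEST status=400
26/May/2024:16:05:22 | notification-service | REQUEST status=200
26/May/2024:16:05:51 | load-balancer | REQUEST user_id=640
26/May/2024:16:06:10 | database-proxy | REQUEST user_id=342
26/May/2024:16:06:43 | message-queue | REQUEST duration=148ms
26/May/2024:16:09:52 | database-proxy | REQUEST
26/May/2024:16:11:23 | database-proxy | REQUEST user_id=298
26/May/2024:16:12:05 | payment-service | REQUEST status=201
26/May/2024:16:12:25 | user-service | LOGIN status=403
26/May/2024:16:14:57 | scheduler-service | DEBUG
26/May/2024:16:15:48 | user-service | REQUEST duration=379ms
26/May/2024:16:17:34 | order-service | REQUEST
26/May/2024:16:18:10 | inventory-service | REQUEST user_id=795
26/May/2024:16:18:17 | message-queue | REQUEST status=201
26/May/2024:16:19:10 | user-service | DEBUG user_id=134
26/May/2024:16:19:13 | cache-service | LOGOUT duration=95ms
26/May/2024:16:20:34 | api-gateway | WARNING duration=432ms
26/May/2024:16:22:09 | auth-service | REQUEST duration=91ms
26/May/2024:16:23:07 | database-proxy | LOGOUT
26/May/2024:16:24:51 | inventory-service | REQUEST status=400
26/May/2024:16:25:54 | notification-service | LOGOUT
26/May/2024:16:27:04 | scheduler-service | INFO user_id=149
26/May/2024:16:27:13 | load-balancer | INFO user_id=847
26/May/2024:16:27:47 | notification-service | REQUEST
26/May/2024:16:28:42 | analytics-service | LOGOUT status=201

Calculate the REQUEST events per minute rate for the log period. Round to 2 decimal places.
0.52

To calculate the rate:

1. Count total REQUEST events: 15
2. Total time period: 29 minutes
3. Rate = 15 / 29 = 0.52 events per minute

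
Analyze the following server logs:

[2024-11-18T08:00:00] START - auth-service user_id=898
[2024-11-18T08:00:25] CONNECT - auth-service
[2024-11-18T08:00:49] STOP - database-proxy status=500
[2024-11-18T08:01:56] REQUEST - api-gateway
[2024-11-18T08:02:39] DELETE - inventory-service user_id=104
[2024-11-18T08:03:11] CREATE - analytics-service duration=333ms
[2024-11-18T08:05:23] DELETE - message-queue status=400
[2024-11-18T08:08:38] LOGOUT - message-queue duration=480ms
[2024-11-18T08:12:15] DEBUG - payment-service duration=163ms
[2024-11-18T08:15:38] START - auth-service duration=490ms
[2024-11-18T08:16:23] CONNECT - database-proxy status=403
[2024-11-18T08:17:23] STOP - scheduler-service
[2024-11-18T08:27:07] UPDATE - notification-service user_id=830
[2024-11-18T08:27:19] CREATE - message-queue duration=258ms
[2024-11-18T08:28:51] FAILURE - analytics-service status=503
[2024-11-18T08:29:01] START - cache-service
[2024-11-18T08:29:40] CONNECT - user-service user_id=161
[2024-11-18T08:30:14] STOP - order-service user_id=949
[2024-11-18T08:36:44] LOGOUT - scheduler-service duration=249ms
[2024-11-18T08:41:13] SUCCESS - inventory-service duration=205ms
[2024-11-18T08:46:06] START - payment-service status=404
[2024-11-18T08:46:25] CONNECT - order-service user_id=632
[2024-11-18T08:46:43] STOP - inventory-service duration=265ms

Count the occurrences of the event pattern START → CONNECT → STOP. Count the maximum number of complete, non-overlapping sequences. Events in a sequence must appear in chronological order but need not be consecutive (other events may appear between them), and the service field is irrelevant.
4

To count sequences:

1. Look for pattern: START → CONNECT → STOP
2. Greedily scan the log in chronological order, matching each sequence element in turn (ignoring service)
3. Each time the full pattern completes, increment the count and restart matching from the next event
4. Complete non-overlapping sequences found: 4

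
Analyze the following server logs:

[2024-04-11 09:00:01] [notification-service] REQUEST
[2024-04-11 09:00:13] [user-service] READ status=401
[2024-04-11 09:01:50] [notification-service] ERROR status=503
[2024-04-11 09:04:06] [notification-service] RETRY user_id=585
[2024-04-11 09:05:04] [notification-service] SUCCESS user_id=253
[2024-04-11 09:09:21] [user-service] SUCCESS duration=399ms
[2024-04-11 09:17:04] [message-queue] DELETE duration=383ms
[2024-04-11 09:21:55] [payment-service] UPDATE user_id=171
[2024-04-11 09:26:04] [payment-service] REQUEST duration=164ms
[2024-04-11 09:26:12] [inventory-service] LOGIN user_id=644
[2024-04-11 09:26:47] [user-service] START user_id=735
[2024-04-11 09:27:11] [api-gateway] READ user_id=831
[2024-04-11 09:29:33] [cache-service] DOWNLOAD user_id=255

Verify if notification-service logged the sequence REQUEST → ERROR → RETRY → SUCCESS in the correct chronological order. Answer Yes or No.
Yes

To verify sequence order:

1. Find all events in sequence REQUEST → ERROR → RETRY → SUCCESS for notification-service
2. Extract their timestamps
3. Check if timestamps are in ascending order
4. Result: Yes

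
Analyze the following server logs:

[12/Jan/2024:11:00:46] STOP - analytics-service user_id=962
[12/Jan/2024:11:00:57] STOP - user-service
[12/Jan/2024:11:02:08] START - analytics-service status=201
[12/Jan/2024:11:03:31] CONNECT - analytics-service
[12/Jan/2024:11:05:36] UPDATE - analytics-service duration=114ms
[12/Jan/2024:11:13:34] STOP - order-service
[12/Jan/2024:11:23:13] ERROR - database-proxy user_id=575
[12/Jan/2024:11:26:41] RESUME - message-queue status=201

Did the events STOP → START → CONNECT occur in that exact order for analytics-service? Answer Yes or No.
Yes

To verify sequence order:

1. Find all events in sequence STOP → START → CONNECT for analytics-service
2. Extract their timestamps
3. Check if timestamps are in ascending order
4. Result: Yes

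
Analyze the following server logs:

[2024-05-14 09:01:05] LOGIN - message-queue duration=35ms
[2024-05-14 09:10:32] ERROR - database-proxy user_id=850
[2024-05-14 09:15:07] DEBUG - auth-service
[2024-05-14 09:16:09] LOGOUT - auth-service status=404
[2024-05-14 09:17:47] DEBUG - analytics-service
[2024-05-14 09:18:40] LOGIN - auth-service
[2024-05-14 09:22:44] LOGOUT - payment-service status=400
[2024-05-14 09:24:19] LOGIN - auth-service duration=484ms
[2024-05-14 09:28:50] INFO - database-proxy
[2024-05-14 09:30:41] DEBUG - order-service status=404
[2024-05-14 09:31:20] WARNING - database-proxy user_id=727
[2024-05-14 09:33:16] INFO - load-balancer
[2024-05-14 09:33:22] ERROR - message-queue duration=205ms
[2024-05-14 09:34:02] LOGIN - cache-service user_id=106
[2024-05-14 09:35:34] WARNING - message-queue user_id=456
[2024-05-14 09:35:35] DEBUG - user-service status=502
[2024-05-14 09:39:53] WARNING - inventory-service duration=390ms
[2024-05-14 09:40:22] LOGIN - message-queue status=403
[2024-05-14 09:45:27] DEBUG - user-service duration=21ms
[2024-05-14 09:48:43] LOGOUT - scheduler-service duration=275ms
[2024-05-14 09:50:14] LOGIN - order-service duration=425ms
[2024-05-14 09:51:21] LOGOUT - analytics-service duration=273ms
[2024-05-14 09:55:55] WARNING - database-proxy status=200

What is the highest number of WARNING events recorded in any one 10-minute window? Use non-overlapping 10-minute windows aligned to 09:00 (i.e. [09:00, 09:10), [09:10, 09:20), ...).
3

To find the burst window:

1. Divide the log period into non-overlapping 10-minute windows starting at 09:00
2. Count WARNING events in each window
3. Find the window with maximum count
4. Maximum events in a window: 3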